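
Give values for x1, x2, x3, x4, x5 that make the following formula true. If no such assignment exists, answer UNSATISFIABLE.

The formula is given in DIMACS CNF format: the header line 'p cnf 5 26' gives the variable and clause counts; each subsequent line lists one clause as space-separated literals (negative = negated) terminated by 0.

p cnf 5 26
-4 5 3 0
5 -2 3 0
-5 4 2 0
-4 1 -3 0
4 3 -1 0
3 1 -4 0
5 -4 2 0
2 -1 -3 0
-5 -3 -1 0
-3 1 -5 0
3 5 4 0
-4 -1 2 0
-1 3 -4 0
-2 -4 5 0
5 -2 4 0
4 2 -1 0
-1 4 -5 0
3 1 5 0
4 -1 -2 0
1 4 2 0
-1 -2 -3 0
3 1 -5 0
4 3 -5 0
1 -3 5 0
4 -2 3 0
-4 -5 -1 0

UNSATISFIABLE

Branch on x4: set x4 = False.
Branch on x5: set x5 = False.
From the singleton clause (x3), x3 = True.
From the singleton clause (¬x2), x2 = False.
From the singleton clause (¬x1), x1 = False.
But (x1) is also a unit clause — contradiction.
Backtrack on x5: now try x5 = True.
From the singleton clause (x2), x2 = True.
From the singleton clause (¬x1), x1 = False.
From the singleton clause (¬x3), x3 = False.
But (x3) is also a unit clause — contradiction.
Both values of x5 lead to a conflict.
Backtrack on x4: now try x4 = True.
Branch on x5: set x5 = True.
From the singleton clause (¬x1), x1 = False.
From the singleton clause (¬x3), x3 = False.
But (x3) is also a unit clause — contradiction.
Backtrack on x5: now try x5 = False.
From the singleton clause (x3), x3 = True.
From the singleton clause (x1), x1 = True.
From the singleton clause (x2), x2 = True.
But (¬x2) is also a unit clause — contradiction.
Both values of x5 lead to a conflict.
Both values of x4 lead to a conflict.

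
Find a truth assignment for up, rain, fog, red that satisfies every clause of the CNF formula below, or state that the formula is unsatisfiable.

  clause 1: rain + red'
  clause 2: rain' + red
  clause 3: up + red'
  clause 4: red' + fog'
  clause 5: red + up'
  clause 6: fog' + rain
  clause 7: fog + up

up ↦ 1,  rain ↦ 1,  fog ↦ 0,  red ↦ 1

Case rain = 1:
Unit clause (red) forces red = 1.
Unit clause (up) forces up = 1.
Unit clause (fog') forces fog = 0.
This assignment satisfies each clause.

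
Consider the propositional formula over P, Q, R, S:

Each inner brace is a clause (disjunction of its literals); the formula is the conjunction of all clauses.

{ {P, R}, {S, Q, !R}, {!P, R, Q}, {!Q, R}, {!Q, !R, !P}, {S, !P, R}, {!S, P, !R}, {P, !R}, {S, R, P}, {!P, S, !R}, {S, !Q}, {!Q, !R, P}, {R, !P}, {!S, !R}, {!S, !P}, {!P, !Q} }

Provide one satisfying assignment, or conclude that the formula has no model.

UNSATISFIABLE

Suppose P = true.
(R) alone gives R = true.
(!Q) alone gives Q = false.
(S) alone gives S = true.
Now (!S) is unsatisfied and unit — conflict.
So P must be the other value — set P = false.
(R) alone gives R = true.
Now (!R) is unsatisfied and unit — conflict.
Neither P = true nor P = false works.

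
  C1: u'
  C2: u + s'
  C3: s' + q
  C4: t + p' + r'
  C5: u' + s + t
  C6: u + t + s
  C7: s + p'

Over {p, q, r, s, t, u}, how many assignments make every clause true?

There are 2^6 = 64 truth assignments over (p, q, r, s, t, u).
Split on p. With p = 1, the clauses containing p are satisfied and p' drops from the rest; 0 of the 2^5 = 32 assignments to the other variables satisfy what remains.
With p = 0, by the same count on the reduced clause set, 4 assignments work.
Total: 0 + 4 = 4.

4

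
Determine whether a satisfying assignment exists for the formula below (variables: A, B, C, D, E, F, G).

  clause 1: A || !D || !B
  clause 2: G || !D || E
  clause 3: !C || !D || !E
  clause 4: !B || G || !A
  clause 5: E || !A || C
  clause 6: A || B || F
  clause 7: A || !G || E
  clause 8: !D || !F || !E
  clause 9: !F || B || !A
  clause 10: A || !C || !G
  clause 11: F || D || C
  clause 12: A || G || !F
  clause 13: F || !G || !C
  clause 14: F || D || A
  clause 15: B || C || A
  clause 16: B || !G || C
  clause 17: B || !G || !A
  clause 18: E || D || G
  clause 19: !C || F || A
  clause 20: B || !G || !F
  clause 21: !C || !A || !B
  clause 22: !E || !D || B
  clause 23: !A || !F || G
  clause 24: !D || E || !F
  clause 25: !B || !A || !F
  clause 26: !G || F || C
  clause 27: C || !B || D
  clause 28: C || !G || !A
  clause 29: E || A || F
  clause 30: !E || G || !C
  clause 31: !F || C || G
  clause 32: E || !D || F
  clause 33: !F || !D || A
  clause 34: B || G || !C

Branch on A: set A = true.
Branch on B: set B = false.
The clause (!F) is unit, so F = false.
The clause (!G) is unit, so G = false.
The clause (!C) is unit, so C = false.
The clause (E) is unit, so E = true.
The clause (D) is unit, so D = true.
But (!D) is also a unit clause — contradiction.
Undo B and try B = true.
The clause (G) is unit, so G = true.
The clause (!C) is unit, so C = false.
But (C) is also a unit clause — contradiction.
Both values of B lead to a conflict.
Undo A and try A = false.
Branch on D: set D = false.
The clause (F) is unit, so F = true.
The clause (G) is unit, so G = true.
The clause (E) is unit, so E = true.
The clause (!C) is unit, so C = false.
The clause (B) is unit, so B = true.
But (!B) is also a unit clause — contradiction.
Undo D and try D = true.
The clause (!B) is unit, so B = false.
The clause (F) is unit, so F = true.
But (!F) is also a unit clause — contradiction.
Both values of D lead to a conflict.
Both values of A lead to a conflict.
No assignment satisfies every clause.

No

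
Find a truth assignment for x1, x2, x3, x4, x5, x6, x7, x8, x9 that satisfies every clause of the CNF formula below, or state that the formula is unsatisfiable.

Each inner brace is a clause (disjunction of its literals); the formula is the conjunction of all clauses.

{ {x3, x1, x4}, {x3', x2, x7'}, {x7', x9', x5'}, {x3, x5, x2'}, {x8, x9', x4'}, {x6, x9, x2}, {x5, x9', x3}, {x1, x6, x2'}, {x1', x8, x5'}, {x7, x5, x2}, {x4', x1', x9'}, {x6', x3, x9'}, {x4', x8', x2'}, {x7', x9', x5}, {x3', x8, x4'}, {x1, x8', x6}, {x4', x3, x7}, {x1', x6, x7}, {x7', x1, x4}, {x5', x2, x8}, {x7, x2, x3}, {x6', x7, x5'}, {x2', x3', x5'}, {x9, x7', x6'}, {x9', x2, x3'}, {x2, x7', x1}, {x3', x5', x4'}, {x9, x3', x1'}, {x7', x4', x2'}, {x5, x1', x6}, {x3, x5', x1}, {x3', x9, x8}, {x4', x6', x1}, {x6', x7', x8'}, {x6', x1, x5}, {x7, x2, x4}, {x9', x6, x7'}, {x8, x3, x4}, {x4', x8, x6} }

x1 ↦ 1, x2 ↦ 1, x3 ↦ 1, x4 ↦ 0, x5 ↦ 0, x6 ↦ 1, x7 ↦ 0, x8 ↦ 0, x9 ↦ 1

Case x3 = 1:
Case x2 = 1:
(x5') alone gives x5 = 0.
Case x1 = 1:
(x9) alone gives x9 = 1.
(x4') alone gives x4 = 0.
(x7') alone gives x7 = 0.
(x6) alone gives x6 = 1.
All clauses hold; x8 can take either value.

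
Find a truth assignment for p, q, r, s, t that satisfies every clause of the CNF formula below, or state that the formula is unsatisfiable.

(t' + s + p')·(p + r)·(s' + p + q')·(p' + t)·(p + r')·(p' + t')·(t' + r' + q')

UNSATISFIABLE

Case p = 1:
Unit clause (t) forces t = 1.
That conflicts with the unit clause (t').
That branch fails; take p = 0 instead.
Unit clause (r) forces r = 1.
That conflicts with the unit clause (r').
Both values of p lead to a conflict.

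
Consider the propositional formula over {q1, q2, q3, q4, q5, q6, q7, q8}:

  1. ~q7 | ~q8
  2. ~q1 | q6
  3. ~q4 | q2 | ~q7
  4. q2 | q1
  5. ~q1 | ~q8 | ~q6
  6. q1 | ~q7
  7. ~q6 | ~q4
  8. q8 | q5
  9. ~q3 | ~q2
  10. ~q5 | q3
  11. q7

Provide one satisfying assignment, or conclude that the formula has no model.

q1 ↦ 1; q2 ↦ 0; q3 ↦ 1; q4 ↦ 0; q5 ↦ 1; q6 ↦ 1; q7 ↦ 1; q8 ↦ 0

Unit clause (q7) forces q7 = 1.
Unit clause (~q8) forces q8 = 0.
Unit clause (q1) forces q1 = 1.
Unit clause (q6) forces q6 = 1.
Unit clause (~q4) forces q4 = 0.
Unit clause (q5) forces q5 = 1.
Unit clause (q3) forces q3 = 1.
Unit clause (~q2) forces q2 = 0.
This assignment satisfies each clause.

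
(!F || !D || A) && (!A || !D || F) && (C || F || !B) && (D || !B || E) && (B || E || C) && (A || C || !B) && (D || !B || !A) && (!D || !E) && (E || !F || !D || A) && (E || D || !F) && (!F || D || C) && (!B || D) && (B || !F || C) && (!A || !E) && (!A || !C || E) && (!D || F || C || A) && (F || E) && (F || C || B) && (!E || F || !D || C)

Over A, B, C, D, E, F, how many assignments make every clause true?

3

There are 2^6 = 64 truth assignments over (A, B, C, D, E, F).
Split on E. With E = true, the clauses containing E are satisfied and !E drops from the rest; 2 of the 2^5 = 32 assignments to the other variables satisfy what remains.
With E = false, by the same count on the reduced clause set, 1 assignment works.
(One model: A=F, B=F, C=T, D=F, E=T, F=F.)
Total: 2 + 1 = 3.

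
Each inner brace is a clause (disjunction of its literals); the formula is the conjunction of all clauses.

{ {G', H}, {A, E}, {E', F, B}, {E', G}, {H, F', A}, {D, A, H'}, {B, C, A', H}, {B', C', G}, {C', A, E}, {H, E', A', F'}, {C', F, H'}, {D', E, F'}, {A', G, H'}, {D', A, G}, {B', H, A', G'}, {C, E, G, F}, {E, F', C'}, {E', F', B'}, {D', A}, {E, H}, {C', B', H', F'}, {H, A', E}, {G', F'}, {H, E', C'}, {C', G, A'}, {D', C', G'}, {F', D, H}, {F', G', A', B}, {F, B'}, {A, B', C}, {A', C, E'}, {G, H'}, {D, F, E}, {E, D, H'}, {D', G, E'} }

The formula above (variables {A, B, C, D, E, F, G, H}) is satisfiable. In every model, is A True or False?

True

Suppose A = 0.
(E) alone gives E = 1.
(G) alone gives G = 1.
(H) alone gives H = 1.
(D) alone gives D = 1.
Now (D') is unsatisfied and unit — conflict.
So every satisfying assignment has A = True.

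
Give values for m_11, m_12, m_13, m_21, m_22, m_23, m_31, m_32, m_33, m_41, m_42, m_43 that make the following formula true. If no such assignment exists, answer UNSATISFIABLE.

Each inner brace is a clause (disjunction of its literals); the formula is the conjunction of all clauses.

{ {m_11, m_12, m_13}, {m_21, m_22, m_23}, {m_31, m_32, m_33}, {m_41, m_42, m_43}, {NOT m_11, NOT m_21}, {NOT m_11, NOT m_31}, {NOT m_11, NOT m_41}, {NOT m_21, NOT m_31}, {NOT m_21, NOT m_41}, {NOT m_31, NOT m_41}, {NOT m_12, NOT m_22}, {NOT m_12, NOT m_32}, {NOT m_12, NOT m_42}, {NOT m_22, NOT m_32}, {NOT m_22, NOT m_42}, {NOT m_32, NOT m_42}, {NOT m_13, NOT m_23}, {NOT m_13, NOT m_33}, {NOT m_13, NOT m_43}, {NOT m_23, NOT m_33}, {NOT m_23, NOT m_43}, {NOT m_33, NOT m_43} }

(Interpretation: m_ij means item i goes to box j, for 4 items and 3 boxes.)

Case m_11 = false:
Case m_12 = true:
The clause (NOT m_22) is unit, so m_22 = false.
The clause (NOT m_32) is unit, so m_32 = false.
The clause (NOT m_42) is unit, so m_42 = false.
Case m_21 = true:
The clause (NOT m_31) is unit, so m_31 = false.
The clause (m_33) is unit, so m_33 = true.
The clause (NOT m_41) is unit, so m_41 = false.
The clause (m_43) is unit, so m_43 = true.
But (NOT m_43) is also a unit clause — contradiction.
Backtrack on m_21: now try m_21 = false.
The clause (m_23) is unit, so m_23 = true.
The clause (NOT m_13) is unit, so m_13 = false.
The clause (NOT m_33) is unit, so m_33 = false.
The clause (m_31) is unit, so m_31 = true.
The clause (NOT m_41) is unit, so m_41 = false.
The clause (m_43) is unit, so m_43 = true.
But (NOT m_43) is also a unit clause — contradiction.
Neither m_21 = true nor m_21 = false works.
Backtrack on m_12: now try m_12 = false.
The clause (m_13) is unit, so m_13 = true.
The clause (NOT m_23) is unit, so m_23 = false.
The clause (NOT m_33) is unit, so m_33 = false.
The clause (NOT m_43) is unit, so m_43 = false.
Case m_21 = true:
The clause (NOT m_31) is unit, so m_31 = false.
The clause (m_32) is unit, so m_32 = true.
The clause (NOT m_41) is unit, so m_41 = false.
The clause (m_42) is unit, so m_42 = true.
But (NOT m_42) is also a unit clause — contradiction.
Backtrack on m_21: now try m_21 = false.
The clause (m_22) is unit, so m_22 = true.
The clause (NOT m_32) is unit, so m_32 = false.
The clause (m_31) is unit, so m_31 = true.
The clause (NOT m_41) is unit, so m_41 = false.
The clause (m_42) is unit, so m_42 = true.
But (NOT m_42) is also a unit clause — contradiction.
Neither m_21 = true nor m_21 = false works.
Neither m_12 = true nor m_12 = false works.
Backtrack on m_11: now try m_11 = true.
The clause (NOT m_21) is unit, so m_21 = false.
The clause (NOT m_31) is unit, so m_31 = false.
The clause (NOT m_41) is unit, so m_41 = false.
Case m_22 = true:
The clause (NOT m_12) is unit, so m_12 = false.
The clause (NOT m_32) is unit, so m_32 = false.
The clause (m_33) is unit, so m_33 = true.
The clause (NOT m_42) is unit, so m_42 = false.
The clause (m_43) is unit, so m_43 = true.
But (NOT m_43) is also a unit clause — contradiction.
Backtrack on m_22: now try m_22 = false.
The clause (m_23) is unit, so m_23 = true.
The clause (NOT m_13) is unit, so m_13 = false.
The clause (NOT m_33) is unit, so m_33 = false.
The clause (m_32) is unit, so m_32 = true.
The clause (NOT m_12) is unit, so m_12 = false.
The clause (NOT m_42) is unit, so m_42 = false.
The clause (m_43) is unit, so m_43 = true.
But (NOT m_43) is also a unit clause — contradiction.
Neither m_22 = true nor m_22 = false works.
Neither m_11 = true nor m_11 = false works.

UNSATISFIABLE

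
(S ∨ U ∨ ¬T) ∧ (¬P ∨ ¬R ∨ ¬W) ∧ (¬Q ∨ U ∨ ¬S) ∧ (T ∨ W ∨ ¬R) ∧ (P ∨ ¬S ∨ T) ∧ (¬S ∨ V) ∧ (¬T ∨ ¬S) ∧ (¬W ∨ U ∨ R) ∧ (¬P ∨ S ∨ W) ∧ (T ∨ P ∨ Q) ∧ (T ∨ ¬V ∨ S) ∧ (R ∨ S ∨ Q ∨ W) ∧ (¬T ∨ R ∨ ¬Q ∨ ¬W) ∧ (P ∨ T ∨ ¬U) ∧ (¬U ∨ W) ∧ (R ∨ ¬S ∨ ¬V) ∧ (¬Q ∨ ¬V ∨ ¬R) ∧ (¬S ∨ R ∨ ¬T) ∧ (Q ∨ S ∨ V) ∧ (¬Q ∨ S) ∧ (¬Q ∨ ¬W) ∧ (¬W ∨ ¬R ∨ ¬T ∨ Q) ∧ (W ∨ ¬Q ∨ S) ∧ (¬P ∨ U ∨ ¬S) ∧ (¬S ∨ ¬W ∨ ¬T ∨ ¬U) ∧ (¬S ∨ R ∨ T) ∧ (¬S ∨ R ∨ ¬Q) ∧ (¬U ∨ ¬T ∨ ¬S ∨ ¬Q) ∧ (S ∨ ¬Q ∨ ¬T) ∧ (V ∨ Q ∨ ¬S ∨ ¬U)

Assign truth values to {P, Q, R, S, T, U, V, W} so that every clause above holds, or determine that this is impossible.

Try S = False.
The clause (¬Q) is unit, so Q = False.
The clause (V) is unit, so V = True.
The clause (T) is unit, so T = True.
The clause (U) is unit, so U = True.
The clause (W) is unit, so W = True.
The clause (¬R) is unit, so R = False.
No clause remains; P is free.

P: True; Q: False; R: False; S: False; T: True; U: True; V: True; W: True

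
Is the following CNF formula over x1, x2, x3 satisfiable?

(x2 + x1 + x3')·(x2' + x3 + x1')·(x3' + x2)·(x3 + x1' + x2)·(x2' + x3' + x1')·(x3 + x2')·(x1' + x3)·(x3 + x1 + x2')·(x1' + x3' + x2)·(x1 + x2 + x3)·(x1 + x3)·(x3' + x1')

Try x3 = 1.
Unit clause (x2) forces x2 = 1.
Unit clause (x1') forces x1 = 0.
This assignment satisfies each clause.
A satisfying assignment: x1: 0; x2: 1; x3: 1.

Yes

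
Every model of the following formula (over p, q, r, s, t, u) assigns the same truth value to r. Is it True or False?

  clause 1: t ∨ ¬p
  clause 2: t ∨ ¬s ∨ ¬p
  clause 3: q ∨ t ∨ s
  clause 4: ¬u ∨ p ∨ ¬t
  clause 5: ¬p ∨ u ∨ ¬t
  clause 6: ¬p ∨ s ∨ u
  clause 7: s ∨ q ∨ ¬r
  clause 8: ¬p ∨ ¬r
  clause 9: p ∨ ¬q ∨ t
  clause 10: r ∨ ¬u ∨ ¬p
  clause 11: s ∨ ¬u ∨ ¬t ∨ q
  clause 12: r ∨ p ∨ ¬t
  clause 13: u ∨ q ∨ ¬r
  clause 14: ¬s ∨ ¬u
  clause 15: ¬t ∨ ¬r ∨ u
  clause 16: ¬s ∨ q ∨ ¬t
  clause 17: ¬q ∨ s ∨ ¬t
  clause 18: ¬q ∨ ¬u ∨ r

False

Suppose r = True.
From the singleton clause (¬p), p = False.
Case u = False:
From the singleton clause (q), q = True.
From the singleton clause (t), t = True.
Now (¬t) is unsatisfied and unit — conflict.
Undo u and try u = True.
From the singleton clause (¬t), t = False.
From the singleton clause (¬q), q = False.
From the singleton clause (s), s = True.
Now (¬s) is unsatisfied and unit — conflict.
Neither u = True nor u = False works.
So every satisfying assignment has r = False.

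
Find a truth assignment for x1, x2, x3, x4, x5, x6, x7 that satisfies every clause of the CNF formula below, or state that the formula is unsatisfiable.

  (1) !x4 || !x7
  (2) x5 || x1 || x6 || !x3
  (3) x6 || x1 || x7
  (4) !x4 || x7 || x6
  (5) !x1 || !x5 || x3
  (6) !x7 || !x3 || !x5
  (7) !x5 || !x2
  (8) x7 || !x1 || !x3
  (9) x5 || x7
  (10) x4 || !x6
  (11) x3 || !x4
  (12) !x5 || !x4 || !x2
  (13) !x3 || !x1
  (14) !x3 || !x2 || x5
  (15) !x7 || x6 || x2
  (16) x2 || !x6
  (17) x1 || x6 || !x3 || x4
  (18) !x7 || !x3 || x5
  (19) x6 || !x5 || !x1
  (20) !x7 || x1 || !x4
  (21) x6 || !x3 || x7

Suppose x4 = false.
From the singleton clause (!x6), x6 = false.
Suppose x1 = false.
From the singleton clause (x7), x7 = true.
From the singleton clause (x2), x2 = true.
From the singleton clause (!x5), x5 = false.
From the singleton clause (!x3), x3 = false.
Every clause now holds.

x1 ↦ false, x2 ↦ true, x3 ↦ false, x4 ↦ false, x5 ↦ false, x6 ↦ false, x7 ↦ true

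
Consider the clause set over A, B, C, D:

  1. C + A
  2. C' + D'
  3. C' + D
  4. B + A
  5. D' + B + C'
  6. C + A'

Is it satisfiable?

Unsatisfiable

Branch on C: set C = 1.
Unit clause (D') forces D = 0.
But (D) is also a unit clause — contradiction.
Backtrack on C: now try C = 0.
Unit clause (A) forces A = 1.
But (A') is also a unit clause — contradiction.
Neither C = 1 nor C = 0 works.
No assignment satisfies every clause.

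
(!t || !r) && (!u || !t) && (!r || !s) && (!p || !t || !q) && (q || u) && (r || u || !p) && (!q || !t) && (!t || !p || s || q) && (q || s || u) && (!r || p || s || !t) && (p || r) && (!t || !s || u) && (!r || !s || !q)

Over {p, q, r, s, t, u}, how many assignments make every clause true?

10

There are 2^6 = 64 truth assignments over (p, q, r, s, t, u).
Split on u. With u = true, the clauses containing u are satisfied and !u drops from the rest; 8 of the 2^5 = 32 assignments to the other variables satisfy what remains.
With u = false, by the same count on the reduced clause set, 2 assignments work.
(One model: p=F, q=F, r=T, s=F, t=F, u=T.)
Total: 8 + 2 = 10.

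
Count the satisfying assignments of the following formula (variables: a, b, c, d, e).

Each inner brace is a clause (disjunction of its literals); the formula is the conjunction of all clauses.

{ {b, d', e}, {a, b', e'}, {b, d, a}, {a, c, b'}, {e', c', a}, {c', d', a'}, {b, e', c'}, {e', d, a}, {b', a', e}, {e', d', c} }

There are 2^5 = 32 truth assignments over (a, b, c, d, e).
Split on d. With d = 1, the clauses containing d are satisfied and d' drops from the rest; 1 of the 2^4 = 16 assignments to the other variables satisfy what remains.
With d = 0, by the same count on the reduced clause set, 6 assignments work.
(One model: a=F, b=T, c=T, d=F, e=F.)
Total: 1 + 6 = 7.

7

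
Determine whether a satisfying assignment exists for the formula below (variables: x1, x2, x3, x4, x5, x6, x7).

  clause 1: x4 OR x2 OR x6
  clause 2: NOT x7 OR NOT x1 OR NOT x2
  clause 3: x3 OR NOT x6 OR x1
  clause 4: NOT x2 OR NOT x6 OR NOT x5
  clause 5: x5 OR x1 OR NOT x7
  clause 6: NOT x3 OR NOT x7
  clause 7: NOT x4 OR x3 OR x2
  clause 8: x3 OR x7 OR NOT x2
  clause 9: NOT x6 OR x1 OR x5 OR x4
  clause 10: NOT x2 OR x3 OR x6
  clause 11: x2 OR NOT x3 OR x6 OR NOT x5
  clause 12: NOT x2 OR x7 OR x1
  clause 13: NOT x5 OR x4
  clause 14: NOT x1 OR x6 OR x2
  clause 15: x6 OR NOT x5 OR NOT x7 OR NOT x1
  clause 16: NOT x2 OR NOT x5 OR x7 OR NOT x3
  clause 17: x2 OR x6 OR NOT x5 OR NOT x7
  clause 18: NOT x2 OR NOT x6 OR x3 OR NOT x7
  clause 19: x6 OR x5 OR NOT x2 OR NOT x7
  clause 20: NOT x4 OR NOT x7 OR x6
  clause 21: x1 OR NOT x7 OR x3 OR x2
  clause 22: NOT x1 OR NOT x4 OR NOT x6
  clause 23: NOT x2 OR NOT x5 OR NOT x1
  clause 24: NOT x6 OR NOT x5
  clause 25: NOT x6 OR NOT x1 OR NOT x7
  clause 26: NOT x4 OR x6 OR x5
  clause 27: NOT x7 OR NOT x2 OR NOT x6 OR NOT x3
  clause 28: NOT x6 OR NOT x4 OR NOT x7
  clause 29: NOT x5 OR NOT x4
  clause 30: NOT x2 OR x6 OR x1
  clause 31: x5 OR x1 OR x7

Case x3 = true:
The clause (NOT x7) is unit, so x7 = false.
Case x2 = true:
The clause (x1) is unit, so x1 = true.
The clause (NOT x5) is unit, so x5 = false.
Case x4 = false:
No clause remains; x6 is free.
A satisfying assignment: x1 ↦ true; x2 ↦ true; x3 ↦ true; x4 ↦ false; x5 ↦ false; x6 ↦ false; x7 ↦ false.

Satisfiable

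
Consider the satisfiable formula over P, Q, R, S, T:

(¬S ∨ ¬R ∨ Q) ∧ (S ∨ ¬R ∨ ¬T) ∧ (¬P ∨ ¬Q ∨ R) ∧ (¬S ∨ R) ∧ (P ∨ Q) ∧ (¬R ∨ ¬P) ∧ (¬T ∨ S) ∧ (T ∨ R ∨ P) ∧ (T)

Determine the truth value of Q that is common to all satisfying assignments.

True

Suppose Q = False.
The clause (P) is unit, so P = True.
The clause (¬R) is unit, so R = False.
The clause (¬S) is unit, so S = False.
The clause (¬T) is unit, so T = False.
That conflicts with the unit clause (T).
So every satisfying assignment has Q = True.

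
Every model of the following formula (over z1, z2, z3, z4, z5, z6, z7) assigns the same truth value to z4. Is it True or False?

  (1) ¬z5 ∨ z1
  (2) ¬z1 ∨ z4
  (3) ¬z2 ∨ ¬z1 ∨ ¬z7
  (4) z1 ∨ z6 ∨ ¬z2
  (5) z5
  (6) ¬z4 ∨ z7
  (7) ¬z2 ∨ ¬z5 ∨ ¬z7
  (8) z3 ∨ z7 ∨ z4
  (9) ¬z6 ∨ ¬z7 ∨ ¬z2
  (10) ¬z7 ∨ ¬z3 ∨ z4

Suppose z4 = False.
Unit clause (¬z1) forces z1 = False.
Unit clause (¬z5) forces z5 = False.
Now (z5) is unsatisfied and unit — conflict.
So every satisfying assignment has z4 = True.

True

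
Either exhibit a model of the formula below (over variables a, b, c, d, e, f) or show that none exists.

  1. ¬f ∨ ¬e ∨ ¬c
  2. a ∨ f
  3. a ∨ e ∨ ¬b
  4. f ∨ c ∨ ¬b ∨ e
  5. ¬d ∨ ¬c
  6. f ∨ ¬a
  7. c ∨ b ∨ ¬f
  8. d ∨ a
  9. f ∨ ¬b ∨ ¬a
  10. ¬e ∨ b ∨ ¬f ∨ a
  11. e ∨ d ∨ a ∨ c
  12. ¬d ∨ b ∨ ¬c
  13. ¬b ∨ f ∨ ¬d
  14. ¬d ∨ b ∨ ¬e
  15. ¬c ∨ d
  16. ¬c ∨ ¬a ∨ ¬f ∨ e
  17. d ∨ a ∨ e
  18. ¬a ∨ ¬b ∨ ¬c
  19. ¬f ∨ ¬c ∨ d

a=True,  b=True,  c=False,  d=False,  e=False,  f=True

Case a = True:
(f) alone gives f = True.
Case e = False:
(¬c) alone gives c = False.
(b) alone gives b = True.
All clauses hold; d can take either value.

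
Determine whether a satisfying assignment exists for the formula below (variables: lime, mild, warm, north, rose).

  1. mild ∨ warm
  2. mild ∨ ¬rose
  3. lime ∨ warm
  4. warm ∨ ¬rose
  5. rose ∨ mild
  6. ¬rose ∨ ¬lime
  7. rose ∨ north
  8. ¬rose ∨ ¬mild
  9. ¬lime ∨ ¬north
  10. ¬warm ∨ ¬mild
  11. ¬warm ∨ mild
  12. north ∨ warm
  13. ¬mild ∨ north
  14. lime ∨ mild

Unsatisfiable

Branch on mild: set mild = True.
(¬rose) alone gives rose = False.
(north) alone gives north = True.
(¬lime) alone gives lime = False.
(warm) alone gives warm = True.
Now (¬warm) is unsatisfied and unit — conflict.
So mild must be the other value — set mild = False.
(warm) alone gives warm = True.
Now (¬warm) is unsatisfied and unit — conflict.
Neither mild = True nor mild = False works.
No assignment satisfies every clause.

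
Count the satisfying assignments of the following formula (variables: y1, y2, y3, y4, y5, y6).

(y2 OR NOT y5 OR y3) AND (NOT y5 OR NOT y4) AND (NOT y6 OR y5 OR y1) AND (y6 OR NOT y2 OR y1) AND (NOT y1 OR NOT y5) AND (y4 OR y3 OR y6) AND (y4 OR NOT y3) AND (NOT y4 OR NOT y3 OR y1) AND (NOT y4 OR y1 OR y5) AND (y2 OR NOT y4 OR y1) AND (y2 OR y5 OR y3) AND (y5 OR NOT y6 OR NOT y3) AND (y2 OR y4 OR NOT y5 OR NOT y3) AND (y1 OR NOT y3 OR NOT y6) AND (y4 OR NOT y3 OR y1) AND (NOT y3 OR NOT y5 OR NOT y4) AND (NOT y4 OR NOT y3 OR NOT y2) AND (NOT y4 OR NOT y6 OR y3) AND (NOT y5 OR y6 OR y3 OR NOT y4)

There are 2^6 = 64 truth assignments over (y1, y2, y3, y4, y5, y6).
Split on y4. With y4 = true, the clauses containing y4 are satisfied and NOT y4 drops from the rest; 2 of the 2^5 = 32 assignments to the other variables satisfy what remains.
With y4 = false, by the same count on the reduced clause set, 2 assignments work.
(One model: y1=F, y2=T, y3=F, y4=F, y5=T, y6=T.)
Total: 2 + 2 = 4.

4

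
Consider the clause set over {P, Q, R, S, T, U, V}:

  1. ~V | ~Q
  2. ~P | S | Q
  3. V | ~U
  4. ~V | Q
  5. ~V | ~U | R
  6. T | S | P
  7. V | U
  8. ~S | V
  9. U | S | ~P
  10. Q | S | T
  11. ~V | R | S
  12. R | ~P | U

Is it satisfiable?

Branch on V: set V = 0.
The clause (~U) is unit, so U = 0.
Now (U) is unsatisfied and unit — conflict.
Backtrack on V: now try V = 1.
The clause (~Q) is unit, so Q = 0.
Now (Q) is unsatisfied and unit — conflict.
Either choice for V ends in contradiction.
No assignment satisfies every clause.

Unsatisfiable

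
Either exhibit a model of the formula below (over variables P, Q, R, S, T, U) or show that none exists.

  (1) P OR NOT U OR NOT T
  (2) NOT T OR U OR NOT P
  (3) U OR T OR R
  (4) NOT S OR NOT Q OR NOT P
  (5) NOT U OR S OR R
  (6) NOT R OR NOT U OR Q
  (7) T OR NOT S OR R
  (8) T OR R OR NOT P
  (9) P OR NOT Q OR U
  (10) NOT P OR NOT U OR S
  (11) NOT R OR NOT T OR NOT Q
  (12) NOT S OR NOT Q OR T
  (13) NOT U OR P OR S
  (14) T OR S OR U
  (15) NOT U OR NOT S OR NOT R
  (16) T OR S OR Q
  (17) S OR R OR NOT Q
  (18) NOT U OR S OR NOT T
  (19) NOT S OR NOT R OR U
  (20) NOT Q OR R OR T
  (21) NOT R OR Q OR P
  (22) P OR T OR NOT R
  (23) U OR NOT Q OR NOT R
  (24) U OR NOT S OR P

P: true,  Q: false,  R: false,  S: true,  T: true,  U: true

Case P = true:
Case T = true:
(U) alone gives U = true.
(S) alone gives S = true.
(NOT Q) alone gives Q = false.
(NOT R) alone gives R = false.
All clauses are satisfied.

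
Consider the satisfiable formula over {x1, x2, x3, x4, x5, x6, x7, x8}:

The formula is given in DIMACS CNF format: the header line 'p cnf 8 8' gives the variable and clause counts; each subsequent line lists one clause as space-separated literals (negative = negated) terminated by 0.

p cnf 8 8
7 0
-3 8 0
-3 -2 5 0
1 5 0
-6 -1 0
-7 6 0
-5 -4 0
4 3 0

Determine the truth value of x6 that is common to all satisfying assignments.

Suppose x6 = False.
The clause (x7) is unit, so x7 = True.
Now (¬x7) is unsatisfied and unit — conflict.
So every satisfying assignment has x6 = True.

True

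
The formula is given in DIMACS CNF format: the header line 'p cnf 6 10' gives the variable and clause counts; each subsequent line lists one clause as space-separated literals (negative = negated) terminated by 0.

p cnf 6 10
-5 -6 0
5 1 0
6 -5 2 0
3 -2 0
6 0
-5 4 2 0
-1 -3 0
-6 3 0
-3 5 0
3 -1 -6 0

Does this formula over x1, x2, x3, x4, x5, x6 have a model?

No

The clause (x6) is unit, so x6 = True.
The clause (¬x5) is unit, so x5 = False.
The clause (x1) is unit, so x1 = True.
The clause (¬x3) is unit, so x3 = False.
Now (x3) is unsatisfied and unit — conflict.
No assignment satisfies every clause.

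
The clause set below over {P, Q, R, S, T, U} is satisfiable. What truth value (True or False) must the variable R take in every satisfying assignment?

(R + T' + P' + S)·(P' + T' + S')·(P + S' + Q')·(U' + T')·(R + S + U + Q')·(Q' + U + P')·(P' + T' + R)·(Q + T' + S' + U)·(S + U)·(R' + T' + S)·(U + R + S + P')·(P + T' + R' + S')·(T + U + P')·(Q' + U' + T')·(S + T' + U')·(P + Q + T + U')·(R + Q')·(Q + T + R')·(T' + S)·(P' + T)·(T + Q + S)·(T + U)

Suppose R = 0.
From the singleton clause (Q'), Q = 0.
Branch on U: set U = 0.
From the singleton clause (S), S = 1.
From the singleton clause (T'), T = 0.
Now (T) is unsatisfied and unit — conflict.
Undo U and try U = 1.
From the singleton clause (T'), T = 0.
From the singleton clause (P), P = 1.
Now (P') is unsatisfied and unit — conflict.
Either choice for U ends in contradiction.
So every satisfying assignment has R = True.

True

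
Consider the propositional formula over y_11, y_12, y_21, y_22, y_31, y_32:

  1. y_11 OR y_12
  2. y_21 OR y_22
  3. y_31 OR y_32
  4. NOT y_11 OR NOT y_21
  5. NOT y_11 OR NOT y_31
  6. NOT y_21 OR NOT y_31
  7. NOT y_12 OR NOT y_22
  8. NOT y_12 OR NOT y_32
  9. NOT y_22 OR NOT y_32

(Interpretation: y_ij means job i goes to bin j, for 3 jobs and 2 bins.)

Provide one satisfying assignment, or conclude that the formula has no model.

UNSATISFIABLE

Case y_11 = true:
The clause (NOT y_21) is unit, so y_21 = false.
The clause (y_22) is unit, so y_22 = true.
The clause (NOT y_31) is unit, so y_31 = false.
The clause (y_32) is unit, so y_32 = true.
But (NOT y_32) is also a unit clause — contradiction.
Undo y_11 and try y_11 = false.
The clause (y_12) is unit, so y_12 = true.
The clause (NOT y_22) is unit, so y_22 = false.
The clause (y_21) is unit, so y_21 = true.
The clause (NOT y_31) is unit, so y_31 = false.
The clause (y_32) is unit, so y_32 = true.
But (NOT y_32) is also a unit clause — contradiction.
Both values of y_11 lead to a conflict.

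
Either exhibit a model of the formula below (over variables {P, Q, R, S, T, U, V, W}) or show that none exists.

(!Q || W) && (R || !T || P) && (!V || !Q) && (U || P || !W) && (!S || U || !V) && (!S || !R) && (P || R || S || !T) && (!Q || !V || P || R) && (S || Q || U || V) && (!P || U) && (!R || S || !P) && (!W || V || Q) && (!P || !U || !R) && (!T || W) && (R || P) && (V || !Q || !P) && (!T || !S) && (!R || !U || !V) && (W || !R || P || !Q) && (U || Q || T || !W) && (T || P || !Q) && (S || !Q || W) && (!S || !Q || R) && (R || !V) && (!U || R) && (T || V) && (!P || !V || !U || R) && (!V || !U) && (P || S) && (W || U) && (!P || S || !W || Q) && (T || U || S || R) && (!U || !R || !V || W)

Case Q = false:
Case S = false:
Unit clause (P) forces P = true.
Unit clause (U) forces U = true.
Unit clause (!R) forces R = false.
That conflicts with the unit clause (R).
Backtrack on S: now try S = true.
Unit clause (!R) forces R = false.
Unit clause (P) forces P = true.
Unit clause (U) forces U = true.
That conflicts with the unit clause (!U).
Both values of S lead to a conflict.
Backtrack on Q: now try Q = true.
Unit clause (W) forces W = true.
Unit clause (!V) forces V = false.
Unit clause (!P) forces P = false.
Unit clause (U) forces U = true.
Unit clause (R) forces R = true.
Unit clause (!S) forces S = false.
That conflicts with the unit clause (S).
Both values of Q lead to a conflict.

UNSATISFIABLE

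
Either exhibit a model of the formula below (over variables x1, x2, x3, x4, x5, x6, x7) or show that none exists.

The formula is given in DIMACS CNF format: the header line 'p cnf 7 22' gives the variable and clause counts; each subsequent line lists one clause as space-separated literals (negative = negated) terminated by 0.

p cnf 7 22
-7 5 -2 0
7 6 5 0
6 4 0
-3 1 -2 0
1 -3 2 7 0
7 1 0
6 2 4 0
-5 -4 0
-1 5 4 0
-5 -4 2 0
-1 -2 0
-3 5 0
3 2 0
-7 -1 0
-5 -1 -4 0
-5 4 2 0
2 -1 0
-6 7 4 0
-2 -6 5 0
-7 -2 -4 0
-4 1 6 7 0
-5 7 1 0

Case x6 = True:
Case x7 = True:
(¬x1) alone gives x1 = False.
Case x5 = True:
(¬x4) alone gives x4 = False.
(x2) alone gives x2 = True.
(¬x3) alone gives x3 = False.
Every clause now holds.

x1 ↦ False; x2 ↦ True; x3 ↦ False; x4 ↦ False; x5 ↦ True; x6 ↦ True; x7 ↦ True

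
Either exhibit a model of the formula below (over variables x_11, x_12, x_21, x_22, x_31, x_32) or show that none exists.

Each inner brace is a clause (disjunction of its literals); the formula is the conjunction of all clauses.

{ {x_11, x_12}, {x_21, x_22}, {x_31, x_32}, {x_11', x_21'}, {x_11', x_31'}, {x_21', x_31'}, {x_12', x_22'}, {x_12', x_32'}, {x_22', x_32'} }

Branch on x_11: set x_11 = 1.
Unit clause (x_21') forces x_21 = 0.
Unit clause (x_22) forces x_22 = 1.
Unit clause (x_31') forces x_31 = 0.
Unit clause (x_32) forces x_32 = 1.
But (x_32') is also a unit clause — contradiction.
Undo x_11 and try x_11 = 0.
Unit clause (x_12) forces x_12 = 1.
Unit clause (x_22') forces x_22 = 0.
Unit clause (x_21) forces x_21 = 1.
Unit clause (x_31') forces x_31 = 0.
Unit clause (x_32) forces x_32 = 1.
But (x_32') is also a unit clause — contradiction.
Both values of x_11 lead to a conflict.

UNSATISFIABLE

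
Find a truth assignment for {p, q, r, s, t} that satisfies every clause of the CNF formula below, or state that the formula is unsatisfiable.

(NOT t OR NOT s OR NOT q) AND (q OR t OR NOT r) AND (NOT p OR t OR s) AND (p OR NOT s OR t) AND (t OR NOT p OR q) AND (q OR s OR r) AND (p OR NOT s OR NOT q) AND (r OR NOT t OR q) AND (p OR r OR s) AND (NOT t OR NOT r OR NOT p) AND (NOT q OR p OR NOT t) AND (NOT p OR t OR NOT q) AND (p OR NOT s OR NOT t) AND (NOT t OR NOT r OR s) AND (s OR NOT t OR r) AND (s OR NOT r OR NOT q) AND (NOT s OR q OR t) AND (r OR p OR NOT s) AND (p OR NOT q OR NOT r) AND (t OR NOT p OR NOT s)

UNSATISFIABLE

Branch on t: set t = false.
Branch on q: set q = true.
From the singleton clause (NOT p), p = false.
From the singleton clause (NOT s), s = false.
From the singleton clause (r), r = true.
That conflicts with the unit clause (NOT r).
Undo q and try q = false.
From the singleton clause (NOT r), r = false.
From the singleton clause (NOT p), p = false.
From the singleton clause (NOT s), s = false.
That conflicts with the unit clause (s).
Either choice for q ends in contradiction.
Undo t and try t = true.
Branch on s: set s = false.
From the singleton clause (NOT r), r = false.
That conflicts with the unit clause (r).
Undo s and try s = true.
From the singleton clause (NOT q), q = false.
From the singleton clause (r), r = true.
From the singleton clause (NOT p), p = false.
That conflicts with the unit clause (p).
Either choice for s ends in contradiction.
Either choice for t ends in contradiction.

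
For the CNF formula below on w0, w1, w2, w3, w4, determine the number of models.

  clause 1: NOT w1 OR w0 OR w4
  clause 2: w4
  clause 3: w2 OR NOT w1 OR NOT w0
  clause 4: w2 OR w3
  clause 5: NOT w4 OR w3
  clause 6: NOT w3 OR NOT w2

3

There are 2^5 = 32 truth assignments over (w0, w1, w2, w3, w4).
Split on w3. With w3 = true, the clauses containing w3 are satisfied and NOT w3 drops from the rest; 3 of the 2^4 = 16 assignments to the other variables satisfy what remains.
With w3 = false, by the same count on the reduced clause set, 0 assignments work.
(One model: w0=F, w1=F, w2=F, w3=T, w4=T.)
Total: 3 + 0 = 3.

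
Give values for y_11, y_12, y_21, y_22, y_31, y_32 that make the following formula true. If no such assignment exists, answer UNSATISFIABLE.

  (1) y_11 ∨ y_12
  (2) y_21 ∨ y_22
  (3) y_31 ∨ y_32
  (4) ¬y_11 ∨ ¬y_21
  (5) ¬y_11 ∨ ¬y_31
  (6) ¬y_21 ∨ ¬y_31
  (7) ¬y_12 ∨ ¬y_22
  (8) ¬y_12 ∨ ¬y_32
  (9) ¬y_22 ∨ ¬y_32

UNSATISFIABLE

Suppose y_11 = True.
(¬y_21) alone gives y_21 = False.
(y_22) alone gives y_22 = True.
(¬y_31) alone gives y_31 = False.
(y_32) alone gives y_32 = True.
But (¬y_32) is also a unit clause — contradiction.
Undo y_11 and try y_11 = False.
(y_12) alone gives y_12 = True.
(¬y_22) alone gives y_22 = False.
(y_21) alone gives y_21 = True.
(¬y_31) alone gives y_31 = False.
(y_32) alone gives y_32 = True.
But (¬y_32) is also a unit clause — contradiction.
Neither y_11 = True nor y_11 = False works.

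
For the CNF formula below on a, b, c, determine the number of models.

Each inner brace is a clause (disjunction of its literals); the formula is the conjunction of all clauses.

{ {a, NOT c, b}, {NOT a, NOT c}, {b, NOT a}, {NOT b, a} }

2

There are 2^3 = 8 truth assignments over (a, b, c).
Check each against the 4 clauses (columns in the order a, b, c):
  F F F  ✓ satisfies all
  F F T  ✗ fails (a OR NOT c OR b)
  F T F  ✗ fails (NOT b OR a)
  F T T  ✗ fails (NOT b OR a)
  T F F  ✗ fails (b OR NOT a)
  T F T  ✗ fails (NOT a OR NOT c)
  T T F  ✓ satisfies all
  T T T  ✗ fails (NOT a OR NOT c)
2 of the 8 rows are models.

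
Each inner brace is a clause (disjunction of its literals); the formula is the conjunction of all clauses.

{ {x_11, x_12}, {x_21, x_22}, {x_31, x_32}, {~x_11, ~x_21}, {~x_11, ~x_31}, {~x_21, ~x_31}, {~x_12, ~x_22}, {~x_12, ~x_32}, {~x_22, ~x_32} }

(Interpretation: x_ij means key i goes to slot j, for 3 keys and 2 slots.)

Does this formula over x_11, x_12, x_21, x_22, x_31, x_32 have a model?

Try x_11 = 1.
From the singleton clause (~x_21), x_21 = 0.
From the singleton clause (x_22), x_22 = 1.
From the singleton clause (~x_31), x_31 = 0.
From the singleton clause (x_32), x_32 = 1.
Now (~x_32) is unsatisfied and unit — conflict.
That branch fails; take x_11 = 0 instead.
From the singleton clause (x_12), x_12 = 1.
From the singleton clause (~x_22), x_22 = 0.
From the singleton clause (x_21), x_21 = 1.
From the singleton clause (~x_31), x_31 = 0.
From the singleton clause (x_32), x_32 = 1.
Now (~x_32) is unsatisfied and unit — conflict.
Both values of x_11 lead to a conflict.
No assignment satisfies every clause.

No, unsatisfiable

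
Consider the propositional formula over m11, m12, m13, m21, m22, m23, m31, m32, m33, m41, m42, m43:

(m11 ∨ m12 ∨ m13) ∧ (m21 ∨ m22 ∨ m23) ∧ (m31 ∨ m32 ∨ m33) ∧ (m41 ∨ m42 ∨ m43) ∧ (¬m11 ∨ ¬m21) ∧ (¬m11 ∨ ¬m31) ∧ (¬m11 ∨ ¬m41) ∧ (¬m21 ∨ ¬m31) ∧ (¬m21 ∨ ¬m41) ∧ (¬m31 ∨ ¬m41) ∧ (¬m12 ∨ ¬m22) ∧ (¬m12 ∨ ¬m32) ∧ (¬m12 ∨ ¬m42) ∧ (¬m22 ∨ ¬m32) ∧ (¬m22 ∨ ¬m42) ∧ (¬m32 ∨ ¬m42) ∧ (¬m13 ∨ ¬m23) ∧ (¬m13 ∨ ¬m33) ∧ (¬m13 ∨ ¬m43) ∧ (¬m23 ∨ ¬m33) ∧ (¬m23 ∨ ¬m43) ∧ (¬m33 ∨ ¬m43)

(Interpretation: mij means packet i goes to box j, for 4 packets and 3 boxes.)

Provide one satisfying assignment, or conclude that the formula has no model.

UNSATISFIABLE

Suppose m11 = False.
Suppose m12 = True.
(¬m22) alone gives m22 = False.
(¬m32) alone gives m32 = False.
(¬m42) alone gives m42 = False.
Suppose m21 = True.
(¬m31) alone gives m31 = False.
(m33) alone gives m33 = True.
(¬m41) alone gives m41 = False.
(m43) alone gives m43 = True.
Now (¬m43) is unsatisfied and unit — conflict.
So m21 must be the other value — set m21 = False.
(m23) alone gives m23 = True.
(¬m13) alone gives m13 = False.
(¬m33) alone gives m33 = False.
(m31) alone gives m31 = True.
(¬m41) alone gives m41 = False.
(m43) alone gives m43 = True.
Now (¬m43) is unsatisfied and unit — conflict.
Both values of m21 lead to a conflict.
So m12 must be the other value — set m12 = False.
(m13) alone gives m13 = True.
(¬m23) alone gives m23 = False.
(¬m33) alone gives m33 = False.
(¬m43) alone gives m43 = False.
Suppose m21 = True.
(¬m31) alone gives m31 = False.
(m32) alone gives m32 = True.
(¬m41) alone gives m41 = False.
(m42) alone gives m42 = True.
Now (¬m42) is unsatisfied and unit — conflict.
So m21 must be the other value — set m21 = False.
(m22) alone gives m22 = True.
(¬m32) alone gives m32 = False.
(m31) alone gives m31 = True.
(¬m41) alone gives m41 = False.
(m42) alone gives m42 = True.
Now (¬m42) is unsatisfied and unit — conflict.
Both values of m21 lead to a conflict.
Both values of m12 lead to a conflict.
So m11 must be the other value — set m11 = True.
(¬m21) alone gives m21 = False.
(¬m31) alone gives m31 = False.
(¬m41) alone gives m41 = False.
Suppose m22 = True.
(¬m12) alone gives m12 = False.
(¬m32) alone gives m32 = False.
(m33) alone gives m33 = True.
(¬m42) alone gives m42 = False.
(m43) alone gives m43 = True.
Now (¬m43) is unsatisfied and unit — conflict.
So m22 must be the other value — set m22 = False.
(m23) alone gives m23 = True.
(¬m13) alone gives m13 = False.
(¬m33) alone gives m33 = False.
(m32) alone gives m32 = True.
(¬m12) alone gives m12 = False.
(¬m42) alone gives m42 = False.
(m43) alone gives m43 = True.
Now (¬m43) is unsatisfied and unit — conflict.
Both values of m22 lead to a conflict.
Both values of m11 lead to a conflict.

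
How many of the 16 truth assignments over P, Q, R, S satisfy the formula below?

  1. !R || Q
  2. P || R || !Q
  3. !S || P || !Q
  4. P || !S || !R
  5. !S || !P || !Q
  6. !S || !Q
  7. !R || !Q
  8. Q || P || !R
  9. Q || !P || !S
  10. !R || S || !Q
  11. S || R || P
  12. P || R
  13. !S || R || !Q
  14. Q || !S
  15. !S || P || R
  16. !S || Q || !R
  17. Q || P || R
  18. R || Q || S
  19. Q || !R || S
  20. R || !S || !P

There are 2^4 = 16 truth assignments over (P, Q, R, S).
Split on S. With S = true, the clauses containing S are satisfied and !S drops from the rest; 0 of the 2^3 = 8 assignments to the other variables satisfy what remains.
With S = false, by the same count on the reduced clause set, 1 assignment works.
(One model: P=T, Q=T, R=F, S=F.)
Total: 0 + 1 = 1.

1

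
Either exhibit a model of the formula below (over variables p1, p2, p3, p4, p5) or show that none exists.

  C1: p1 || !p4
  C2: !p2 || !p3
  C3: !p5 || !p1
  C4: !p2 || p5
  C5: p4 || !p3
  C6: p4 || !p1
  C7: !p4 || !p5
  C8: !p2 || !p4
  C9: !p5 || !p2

Suppose p1 = false.
Unit clause (!p4) forces p4 = false.
Unit clause (!p3) forces p3 = false.
Suppose p2 = false.
All clauses hold; p5 can take either value.

p1=false,  p2=false,  p3=false,  p4=false,  p5=true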